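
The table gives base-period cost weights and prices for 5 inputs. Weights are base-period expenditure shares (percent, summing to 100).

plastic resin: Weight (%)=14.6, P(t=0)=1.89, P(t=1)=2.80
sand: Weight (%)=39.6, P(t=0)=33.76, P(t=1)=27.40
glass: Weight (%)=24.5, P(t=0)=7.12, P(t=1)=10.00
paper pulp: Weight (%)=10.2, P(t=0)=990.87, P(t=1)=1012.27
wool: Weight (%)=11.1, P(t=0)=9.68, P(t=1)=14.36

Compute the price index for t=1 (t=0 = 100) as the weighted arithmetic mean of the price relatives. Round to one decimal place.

plastic resin: 14.6 × (2.80/1.89) = 14.6 × 1.481481 = 21.6296
sand: 39.6 × (27.40/33.76) = 39.6 × 0.811611 = 32.1398
glass: 24.5 × (10.00/7.12) = 24.5 × 1.404494 = 34.4101
paper pulp: 10.2 × (1012.27/990.87) = 10.2 × 1.021597 = 10.4203
wool: 11.1 × (14.36/9.68) = 11.1 × 1.483471 = 16.4665
Index = Σ wᵢ·(p₁ᵢ/p₀ᵢ) = 21.6296 + 32.1398 + 34.4101 + 10.4203 + 16.4665 = 115.0664

115.1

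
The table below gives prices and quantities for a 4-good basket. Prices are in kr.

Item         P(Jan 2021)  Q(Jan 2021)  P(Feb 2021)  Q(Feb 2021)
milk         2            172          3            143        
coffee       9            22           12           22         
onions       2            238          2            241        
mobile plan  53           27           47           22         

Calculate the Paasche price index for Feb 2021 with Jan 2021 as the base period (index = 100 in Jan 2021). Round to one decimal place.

Paasche price index uses current-period quantities as weights.
ΣP(Feb 2021)·Q(Feb 2021) = 3×143 + 12×22 + 2×241 + 47×22 = 429 + 264 + 482 + 1034 = 2209
ΣP(Jan 2021)·Q(Feb 2021) = 2×143 + 9×22 + 2×241 + 53×22 = 286 + 198 + 482 + 1166 = 2132
Index = 2209 / 2132 × 100 = 103.6116

103.6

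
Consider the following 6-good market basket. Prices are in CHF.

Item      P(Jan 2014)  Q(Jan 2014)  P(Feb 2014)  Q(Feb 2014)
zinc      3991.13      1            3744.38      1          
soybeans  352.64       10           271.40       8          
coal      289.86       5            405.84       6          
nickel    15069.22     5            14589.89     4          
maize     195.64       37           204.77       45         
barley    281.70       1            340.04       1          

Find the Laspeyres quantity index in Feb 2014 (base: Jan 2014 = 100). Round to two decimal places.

84.84

Laspeyres quantity index uses base-period prices as weights.
ΣP(Jan 2014)·Q(Feb 2014) = 3991.13×1 + 352.64×8 + 289.86×6 + 15069.22×4 + 195.64×45 + 281.70×1 = 3991.13 + 2821.12 + 1739.16 + 60276.88 + 8803.8 + 281.7 = 77913.79
ΣP(Jan 2014)·Q(Jan 2014) = 3991.13×1 + 352.64×10 + 289.86×5 + 15069.22×5 + 195.64×37 + 281.70×1 = 3991.13 + 3526.4 + 1449.3 + 75346.1 + 7238.68 + 281.7 = 91833.31
Index = 77913.79 / 91833.31 × 100 = 84.8426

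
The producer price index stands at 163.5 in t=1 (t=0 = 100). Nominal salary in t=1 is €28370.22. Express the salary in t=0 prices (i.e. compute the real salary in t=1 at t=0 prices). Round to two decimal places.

Real = Nominal ÷ (Index/100) = 28370.22 ÷ (163.5/100)
     = 28370.22 ÷ 1.635 = 17351.8165

17351.82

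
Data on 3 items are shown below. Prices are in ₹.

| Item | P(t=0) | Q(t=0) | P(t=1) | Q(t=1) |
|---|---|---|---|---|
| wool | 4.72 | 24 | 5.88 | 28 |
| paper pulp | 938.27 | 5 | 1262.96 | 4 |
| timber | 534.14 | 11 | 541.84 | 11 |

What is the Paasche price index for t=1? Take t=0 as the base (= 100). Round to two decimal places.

114.51

Paasche price index uses current-period quantities as weights.
ΣP(t=1)·Q(t=1) = 5.88×28 + 1262.96×4 + 541.84×11 = 164.64 + 5051.84 + 5960.24 = 11176.72
ΣP(t=0)·Q(t=1) = 4.72×28 + 938.27×4 + 534.14×11 = 132.16 + 3753.08 + 5875.54 = 9760.78
Index = 11176.72 / 9760.78 × 100 = 114.5064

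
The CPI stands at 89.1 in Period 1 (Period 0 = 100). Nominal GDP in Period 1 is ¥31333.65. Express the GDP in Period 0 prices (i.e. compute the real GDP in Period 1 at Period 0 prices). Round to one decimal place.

35166.8

Real = Nominal ÷ (Index/100) = 31333.65 ÷ (89.1/100)
     = 31333.65 ÷ 0.891 = 35166.8350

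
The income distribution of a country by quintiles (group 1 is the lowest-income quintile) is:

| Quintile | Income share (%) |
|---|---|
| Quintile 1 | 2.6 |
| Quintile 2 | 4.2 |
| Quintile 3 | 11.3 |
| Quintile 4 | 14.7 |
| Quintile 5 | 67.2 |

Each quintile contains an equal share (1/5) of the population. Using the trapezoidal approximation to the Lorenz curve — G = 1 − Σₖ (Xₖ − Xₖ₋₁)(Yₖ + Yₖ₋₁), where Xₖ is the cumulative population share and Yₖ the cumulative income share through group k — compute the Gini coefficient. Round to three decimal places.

Cumulative income shares Yₖ: 0.0260, 0.0680, 0.1810, 0.3280, 1.0000
Σ (Xₖ−Xₖ₋₁)(Yₖ+Yₖ₋₁) = (1/5)(0.0260+0.0000) + (1/5)(0.0680+0.0260) + (1/5)(0.1810+0.0680) + (1/5)(0.3280+0.1810) + (1/5)(1.0000+0.3280)
  = 0.0052 + 0.0188 + 0.0498 + 0.1018 + 0.2656 = 0.4412
G = 1 − 0.4412 = 0.5588

0.559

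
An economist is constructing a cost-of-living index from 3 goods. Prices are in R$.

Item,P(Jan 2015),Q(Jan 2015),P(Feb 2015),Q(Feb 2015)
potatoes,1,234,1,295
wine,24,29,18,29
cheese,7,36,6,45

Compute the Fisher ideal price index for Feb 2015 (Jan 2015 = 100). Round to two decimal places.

Laspeyres component (base-period weights):
ΣP(Feb 2015)Q(Jan 2015) = 1×234 + 18×29 + 6×36 = 234 + 522 + 216 = 972
ΣP(Jan 2015)Q(Jan 2015) = 1×234 + 24×29 + 7×36 = 234 + 696 + 252 = 1182
L = 972 / 1182 × 100 = 82.2335
Paasche component (current-period weights):
ΣP(Feb 2015)Q(Feb 2015) = 1×295 + 18×29 + 6×45 = 295 + 522 + 270 = 1087
ΣP(Jan 2015)Q(Feb 2015) = 1×295 + 24×29 + 7×45 = 295 + 696 + 315 = 1306
P = 1087 / 1306 × 100 = 83.2312
Fisher = √(L × P) = √(82.2335 × 83.2312) = 82.7309

82.73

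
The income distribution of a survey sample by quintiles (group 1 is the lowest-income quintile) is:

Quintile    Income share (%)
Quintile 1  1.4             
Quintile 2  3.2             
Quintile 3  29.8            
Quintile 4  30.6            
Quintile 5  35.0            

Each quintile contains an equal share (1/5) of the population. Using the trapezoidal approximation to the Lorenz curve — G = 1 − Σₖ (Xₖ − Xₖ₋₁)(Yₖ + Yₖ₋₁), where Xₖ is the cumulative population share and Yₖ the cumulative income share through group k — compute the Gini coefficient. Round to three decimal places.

0.378

Cumulative income shares Yₖ: 0.0140, 0.0460, 0.3440, 0.6500, 1.0000
Σ (Xₖ−Xₖ₋₁)(Yₖ+Yₖ₋₁) = (1/5)(0.0140+0.0000) + (1/5)(0.0460+0.0140) + (1/5)(0.3440+0.0460) + (1/5)(0.6500+0.3440) + (1/5)(1.0000+0.6500)
  = 0.0028 + 0.0120 + 0.0780 + 0.1988 + 0.3300 = 0.6216
G = 1 − 0.6216 = 0.3784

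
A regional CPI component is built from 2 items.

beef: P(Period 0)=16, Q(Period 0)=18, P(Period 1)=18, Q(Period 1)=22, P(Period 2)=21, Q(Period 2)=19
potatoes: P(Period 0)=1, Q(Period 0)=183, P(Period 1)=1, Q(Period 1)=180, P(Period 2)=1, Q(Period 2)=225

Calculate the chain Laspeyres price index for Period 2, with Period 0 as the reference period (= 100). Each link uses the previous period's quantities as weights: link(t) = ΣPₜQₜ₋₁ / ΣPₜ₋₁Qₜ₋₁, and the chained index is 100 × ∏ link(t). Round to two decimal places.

119.98

Link Period 0→Period 1:
ΣP(Period 1)Q(Period 0) = 18×18 + 1×183 = 324 + 183 = 507
ΣP(Period 0)Q(Period 0) = 16×18 + 1×183 = 288 + 183 = 471
link = 507/471 = 1.076433
Link Period 1→Period 2:
ΣP(Period 2)Q(Period 1) = 21×22 + 1×180 = 462 + 180 = 642
ΣP(Period 1)Q(Period 1) = 18×22 + 1×180 = 396 + 180 = 576
link = 642/576 = 1.114583
Chained index = 100 × 1.076433 × 1.114583 = 119.9774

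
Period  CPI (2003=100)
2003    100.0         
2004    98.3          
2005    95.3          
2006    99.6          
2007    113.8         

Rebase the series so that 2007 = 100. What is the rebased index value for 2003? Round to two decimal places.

Rebased(2003) = 100.0 / 113.8 × 100 = 87.8735

87.87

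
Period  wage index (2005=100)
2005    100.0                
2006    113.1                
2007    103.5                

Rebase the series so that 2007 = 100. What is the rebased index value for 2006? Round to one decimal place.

Rebased(2006) = 113.1 / 103.5 × 100 = 109.2754

109.3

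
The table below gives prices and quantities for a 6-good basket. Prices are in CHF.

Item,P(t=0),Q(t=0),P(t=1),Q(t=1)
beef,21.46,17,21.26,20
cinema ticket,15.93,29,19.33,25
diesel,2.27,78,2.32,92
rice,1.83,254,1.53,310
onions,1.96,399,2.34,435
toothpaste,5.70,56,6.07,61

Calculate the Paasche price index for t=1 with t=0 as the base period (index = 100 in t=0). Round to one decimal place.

106.4

Paasche price index uses current-period quantities as weights.
ΣP(t=1)·Q(t=1) = 21.26×20 + 19.33×25 + 2.32×92 + 1.53×310 + 2.34×435 + 6.07×61 = 425.2 + 483.25 + 213.44 + 474.3 + 1017.9 + 370.27 = 2984.36
ΣP(t=0)·Q(t=1) = 21.46×20 + 15.93×25 + 2.27×92 + 1.83×310 + 1.96×435 + 5.70×61 = 429.2 + 398.25 + 208.84 + 567.3 + 852.6 + 347.7 = 2803.89
Index = 2984.36 / 2803.89 × 100 = 106.4364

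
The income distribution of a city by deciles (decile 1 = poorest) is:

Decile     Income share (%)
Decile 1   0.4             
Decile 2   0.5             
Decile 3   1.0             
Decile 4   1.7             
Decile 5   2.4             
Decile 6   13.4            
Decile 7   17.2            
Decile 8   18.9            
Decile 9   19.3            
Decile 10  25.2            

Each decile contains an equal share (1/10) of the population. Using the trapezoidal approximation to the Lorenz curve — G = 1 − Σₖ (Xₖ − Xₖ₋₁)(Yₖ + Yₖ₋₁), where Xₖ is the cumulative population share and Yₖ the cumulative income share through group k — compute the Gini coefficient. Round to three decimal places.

0.502

Cumulative income shares Yₖ: 0.0040, 0.0090, 0.0190, 0.0360, 0.0600, 0.1940, 0.3660, 0.5550, 0.7480, 1.0000
Σ (Xₖ−Xₖ₋₁)(Yₖ+Yₖ₋₁) = (1/10)(0.0040+0.0000) + (1/10)(0.0090+0.0040) + (1/10)(0.0190+0.0090) + (1/10)(0.0360+0.0190) + (1/10)(0.0600+0.0360) + (1/10)(0.1940+0.0600) + (1/10)(0.3660+0.1940) + (1/10)(0.5550+0.3660) + (1/10)(0.7480+0.5550) + (1/10)(1.0000+0.7480)
  = 0.0004 + 0.0013 + 0.0028 + 0.0055 + 0.0096 + 0.0254 + 0.0560 + 0.0921 + 0.1303 + 0.1748 = 0.4982
G = 1 − 0.4982 = 0.5018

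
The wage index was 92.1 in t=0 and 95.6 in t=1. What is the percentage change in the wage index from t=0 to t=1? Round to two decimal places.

Change = (95.6 − 92.1) / 92.1 × 100
       = 3.5 / 92.1 × 100 = 3.8002%

3.80%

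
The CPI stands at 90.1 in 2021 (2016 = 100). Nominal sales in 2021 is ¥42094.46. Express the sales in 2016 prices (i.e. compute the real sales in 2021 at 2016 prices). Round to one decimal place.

Real = Nominal ÷ (Index/100) = 42094.46 ÷ (90.1/100)
     = 42094.46 ÷ 0.901 = 46719.7114

46719.7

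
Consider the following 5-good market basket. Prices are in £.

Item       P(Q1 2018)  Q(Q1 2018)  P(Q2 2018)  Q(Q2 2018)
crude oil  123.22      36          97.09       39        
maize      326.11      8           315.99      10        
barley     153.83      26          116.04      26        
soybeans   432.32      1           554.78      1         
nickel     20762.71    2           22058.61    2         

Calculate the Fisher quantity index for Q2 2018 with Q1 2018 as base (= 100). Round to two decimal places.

101.82

Laspeyres component (base-period weights):
ΣP(Q1 2018)Q(Q2 2018) = 123.22×39 + 326.11×10 + 153.83×26 + 432.32×1 + 20762.71×2 = 4805.58 + 3261.1 + 3999.58 + 432.32 + 41525.42 = 54024
ΣP(Q1 2018)Q(Q1 2018) = 123.22×36 + 326.11×8 + 153.83×26 + 432.32×1 + 20762.71×2 = 4435.92 + 2608.88 + 3999.58 + 432.32 + 41525.42 = 53002.12
L = 54024 / 53002.12 × 100 = 101.9280
Paasche component (current-period weights):
ΣP(Q2 2018)Q(Q2 2018) = 97.09×39 + 315.99×10 + 116.04×26 + 554.78×1 + 22058.61×2 = 3786.51 + 3159.9 + 3017.04 + 554.78 + 44117.22 = 54635.45
ΣP(Q2 2018)Q(Q1 2018) = 97.09×36 + 315.99×8 + 116.04×26 + 554.78×1 + 22058.61×2 = 3495.24 + 2527.92 + 3017.04 + 554.78 + 44117.22 = 53712.2
P = 54635.45 / 53712.2 × 100 = 101.7189
Fisher = √(L × P) = √(101.9280 × 101.7189) = 101.8234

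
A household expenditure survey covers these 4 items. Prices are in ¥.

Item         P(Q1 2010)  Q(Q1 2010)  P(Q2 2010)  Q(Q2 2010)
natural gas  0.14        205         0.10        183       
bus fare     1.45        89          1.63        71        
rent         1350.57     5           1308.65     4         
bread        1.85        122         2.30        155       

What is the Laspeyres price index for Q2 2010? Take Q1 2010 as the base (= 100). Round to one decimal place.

Laspeyres price index uses base-period quantities as weights.
ΣP(Q2 2010)·Q(Q1 2010) = 0.10×205 + 1.63×89 + 1308.65×5 + 2.30×122 = 20.5 + 145.07 + 6543.25 + 280.6 = 6989.42
ΣP(Q1 2010)·Q(Q1 2010) = 0.14×205 + 1.45×89 + 1350.57×5 + 1.85×122 = 28.7 + 129.05 + 6752.85 + 225.7 = 7136.3
Index = 6989.42 / 7136.3 × 100 = 97.9418

97.9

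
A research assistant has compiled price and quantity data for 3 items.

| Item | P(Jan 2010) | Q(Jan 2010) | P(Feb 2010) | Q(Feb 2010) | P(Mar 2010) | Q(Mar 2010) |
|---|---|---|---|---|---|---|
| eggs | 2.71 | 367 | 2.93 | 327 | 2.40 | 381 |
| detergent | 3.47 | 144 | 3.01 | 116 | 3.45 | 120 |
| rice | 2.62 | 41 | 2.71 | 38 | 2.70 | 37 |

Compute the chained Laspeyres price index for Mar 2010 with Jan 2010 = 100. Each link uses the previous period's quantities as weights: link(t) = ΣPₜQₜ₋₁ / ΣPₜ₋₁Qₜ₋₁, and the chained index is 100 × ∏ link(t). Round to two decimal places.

Link Jan 2010→Feb 2010:
ΣP(Feb 2010)Q(Jan 2010) = 2.93×367 + 3.01×144 + 2.71×41 = 1075.31 + 433.44 + 111.11 = 1619.86
ΣP(Jan 2010)Q(Jan 2010) = 2.71×367 + 3.47×144 + 2.62×41 = 994.57 + 499.68 + 107.42 = 1601.67
link = 1619.86/1601.67 = 1.011357
Link Feb 2010→Mar 2010:
ΣP(Mar 2010)Q(Feb 2010) = 2.40×327 + 3.45×116 + 2.70×38 = 784.8 + 400.2 + 102.6 = 1287.6
ΣP(Feb 2010)Q(Feb 2010) = 2.93×327 + 3.01×116 + 2.71×38 = 958.11 + 349.16 + 102.98 = 1410.25
link = 1287.6/1410.25 = 0.913030
Chained index = 100 × 1.011357 × 0.913030 = 92.3399

92.34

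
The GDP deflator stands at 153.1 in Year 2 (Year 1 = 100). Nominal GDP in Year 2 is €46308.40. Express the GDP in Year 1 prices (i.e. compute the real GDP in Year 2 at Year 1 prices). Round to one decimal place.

30247.2

Real = Nominal ÷ (Index/100) = 46308.40 ÷ (153.1/100)
     = 46308.40 ÷ 1.531 = 30247.1587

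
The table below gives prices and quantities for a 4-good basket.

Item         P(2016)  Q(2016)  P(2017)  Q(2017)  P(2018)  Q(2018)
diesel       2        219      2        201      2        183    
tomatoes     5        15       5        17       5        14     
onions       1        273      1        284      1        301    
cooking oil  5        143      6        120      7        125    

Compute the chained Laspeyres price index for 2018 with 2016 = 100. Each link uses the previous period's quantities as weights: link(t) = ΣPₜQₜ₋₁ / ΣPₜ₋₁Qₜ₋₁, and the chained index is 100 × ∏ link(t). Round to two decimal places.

Link 2016→2017:
ΣP(2017)Q(2016) = 2×219 + 5×15 + 1×273 + 6×143 = 438 + 75 + 273 + 858 = 1644
ΣP(2016)Q(2016) = 2×219 + 5×15 + 1×273 + 5×143 = 438 + 75 + 273 + 715 = 1501
link = 1644/1501 = 1.095270
Link 2017→2018:
ΣP(2018)Q(2017) = 2×201 + 5×17 + 1×284 + 7×120 = 402 + 85 + 284 + 840 = 1611
ΣP(2017)Q(2017) = 2×201 + 5×17 + 1×284 + 6×120 = 402 + 85 + 284 + 720 = 1491
link = 1611/1491 = 1.080483
Chained index = 100 × 1.095270 × 1.080483 = 118.3420

118.34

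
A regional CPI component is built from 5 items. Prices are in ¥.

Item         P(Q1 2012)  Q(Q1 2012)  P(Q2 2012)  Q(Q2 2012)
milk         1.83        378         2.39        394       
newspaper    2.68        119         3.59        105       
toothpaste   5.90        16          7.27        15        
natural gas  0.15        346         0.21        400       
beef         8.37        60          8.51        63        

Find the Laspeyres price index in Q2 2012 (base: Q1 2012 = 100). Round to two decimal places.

122.36

Laspeyres price index uses base-period quantities as weights.
ΣP(Q2 2012)·Q(Q1 2012) = 2.39×378 + 3.59×119 + 7.27×16 + 0.21×346 + 8.51×60 = 903.42 + 427.21 + 116.32 + 72.66 + 510.6 = 2030.21
ΣP(Q1 2012)·Q(Q1 2012) = 1.83×378 + 2.68×119 + 5.90×16 + 0.15×346 + 8.37×60 = 691.74 + 318.92 + 94.4 + 51.9 + 502.2 = 1659.16
Index = 2030.21 / 1659.16 × 100 = 122.3637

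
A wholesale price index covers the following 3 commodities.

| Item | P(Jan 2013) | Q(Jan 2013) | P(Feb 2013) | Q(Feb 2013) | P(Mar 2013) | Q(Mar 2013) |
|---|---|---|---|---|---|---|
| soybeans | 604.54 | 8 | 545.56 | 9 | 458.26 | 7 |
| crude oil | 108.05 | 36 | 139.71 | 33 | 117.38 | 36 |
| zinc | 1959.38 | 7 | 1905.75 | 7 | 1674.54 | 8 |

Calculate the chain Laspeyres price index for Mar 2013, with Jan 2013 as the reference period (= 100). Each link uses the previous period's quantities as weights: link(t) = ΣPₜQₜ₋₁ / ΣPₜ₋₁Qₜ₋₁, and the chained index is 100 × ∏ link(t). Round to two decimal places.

Link Jan 2013→Feb 2013:
ΣP(Feb 2013)Q(Jan 2013) = 545.56×8 + 139.71×36 + 1905.75×7 = 4364.48 + 5029.56 + 13340.25 = 22734.29
ΣP(Jan 2013)Q(Jan 2013) = 604.54×8 + 108.05×36 + 1959.38×7 = 4836.32 + 3889.8 + 13715.66 = 22441.78
link = 22734.29/22441.78 = 1.013034
Link Feb 2013→Mar 2013:
ΣP(Mar 2013)Q(Feb 2013) = 458.26×9 + 117.38×33 + 1674.54×7 = 4124.34 + 3873.54 + 11721.78 = 19719.66
ΣP(Feb 2013)Q(Feb 2013) = 545.56×9 + 139.71×33 + 1905.75×7 = 4910.04 + 4610.43 + 13340.25 = 22860.72
link = 19719.66/22860.72 = 0.862600
Chained index = 100 × 1.013034 × 0.862600 = 87.3843

87.38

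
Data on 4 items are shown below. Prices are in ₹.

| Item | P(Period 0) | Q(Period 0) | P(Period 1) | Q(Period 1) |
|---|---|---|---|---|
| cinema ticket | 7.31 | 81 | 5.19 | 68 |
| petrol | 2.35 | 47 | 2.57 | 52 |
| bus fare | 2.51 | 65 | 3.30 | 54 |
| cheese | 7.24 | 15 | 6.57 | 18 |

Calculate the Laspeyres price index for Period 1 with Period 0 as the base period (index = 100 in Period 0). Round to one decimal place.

87.7

Laspeyres price index uses base-period quantities as weights.
ΣP(Period 1)·Q(Period 0) = 5.19×81 + 2.57×47 + 3.30×65 + 6.57×15 = 420.39 + 120.79 + 214.5 + 98.55 = 854.23
ΣP(Period 0)·Q(Period 0) = 7.31×81 + 2.35×47 + 2.51×65 + 7.24×15 = 592.11 + 110.45 + 163.15 + 108.6 = 974.31
Index = 854.23 / 974.31 × 100 = 87.6754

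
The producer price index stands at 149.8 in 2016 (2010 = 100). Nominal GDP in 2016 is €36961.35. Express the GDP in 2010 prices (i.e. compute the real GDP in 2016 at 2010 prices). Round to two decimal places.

Real = Nominal ÷ (Index/100) = 36961.35 ÷ (149.8/100)
     = 36961.35 ÷ 1.498 = 24673.7984

24673.80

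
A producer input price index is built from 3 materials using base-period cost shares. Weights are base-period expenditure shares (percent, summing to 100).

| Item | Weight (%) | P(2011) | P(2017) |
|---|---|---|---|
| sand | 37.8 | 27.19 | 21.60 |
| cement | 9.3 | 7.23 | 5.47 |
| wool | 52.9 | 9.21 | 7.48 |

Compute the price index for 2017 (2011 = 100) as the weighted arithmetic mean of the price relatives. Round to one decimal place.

sand: 37.8 × (21.60/27.19) = 37.8 × 0.794410 = 30.0287
cement: 9.3 × (5.47/7.23) = 9.3 × 0.756570 = 7.0361
wool: 52.9 × (7.48/9.21) = 52.9 × 0.812161 = 42.9633
Index = Σ wᵢ·(p₁ᵢ/p₀ᵢ) = 30.0287 + 7.0361 + 42.9633 = 80.0281

80.0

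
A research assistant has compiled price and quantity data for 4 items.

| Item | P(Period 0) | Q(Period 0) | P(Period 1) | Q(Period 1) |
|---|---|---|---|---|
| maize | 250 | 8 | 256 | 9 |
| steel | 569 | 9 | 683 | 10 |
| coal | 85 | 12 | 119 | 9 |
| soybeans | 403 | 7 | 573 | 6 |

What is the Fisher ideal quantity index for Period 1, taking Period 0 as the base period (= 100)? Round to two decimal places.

100.76

Laspeyres component (base-period weights):
ΣP(Period 0)Q(Period 1) = 250×9 + 569×10 + 85×9 + 403×6 = 2250 + 5690 + 765 + 2418 = 11123
ΣP(Period 0)Q(Period 0) = 250×8 + 569×9 + 85×12 + 403×7 = 2000 + 5121 + 1020 + 2821 = 10962
L = 11123 / 10962 × 100 = 101.4687
Paasche component (current-period weights):
ΣP(Period 1)Q(Period 1) = 256×9 + 683×10 + 119×9 + 573×6 = 2304 + 6830 + 1071 + 3438 = 13643
ΣP(Period 1)Q(Period 0) = 256×8 + 683×9 + 119×12 + 573×7 = 2048 + 6147 + 1428 + 4011 = 13634
P = 13643 / 13634 × 100 = 100.0660
Fisher = √(L × P) = √(101.4687 × 100.0660) = 100.7649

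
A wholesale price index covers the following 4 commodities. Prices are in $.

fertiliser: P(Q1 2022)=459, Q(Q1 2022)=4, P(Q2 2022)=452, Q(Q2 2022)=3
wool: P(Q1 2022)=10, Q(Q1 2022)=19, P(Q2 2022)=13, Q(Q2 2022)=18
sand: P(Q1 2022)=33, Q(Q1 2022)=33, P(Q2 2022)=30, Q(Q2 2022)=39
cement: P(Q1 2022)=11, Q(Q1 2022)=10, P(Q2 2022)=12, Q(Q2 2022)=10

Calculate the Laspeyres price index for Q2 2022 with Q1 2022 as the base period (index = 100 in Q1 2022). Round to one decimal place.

98.1

Laspeyres price index uses base-period quantities as weights.
ΣP(Q2 2022)·Q(Q1 2022) = 452×4 + 13×19 + 30×33 + 12×10 = 1808 + 247 + 990 + 120 = 3165
ΣP(Q1 2022)·Q(Q1 2022) = 459×4 + 10×19 + 33×33 + 11×10 = 1836 + 190 + 1089 + 110 = 3225
Index = 3165 / 3225 × 100 = 98.1395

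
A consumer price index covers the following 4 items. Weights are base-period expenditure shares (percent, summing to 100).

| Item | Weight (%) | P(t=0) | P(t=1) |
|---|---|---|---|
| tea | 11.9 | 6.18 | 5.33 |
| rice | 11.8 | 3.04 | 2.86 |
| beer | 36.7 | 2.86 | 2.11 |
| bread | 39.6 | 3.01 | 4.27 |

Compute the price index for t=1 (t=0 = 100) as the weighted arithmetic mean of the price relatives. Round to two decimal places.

104.62

tea: 11.9 × (5.33/6.18) = 11.9 × 0.862460 = 10.2633
rice: 11.8 × (2.86/3.04) = 11.8 × 0.940789 = 11.1013
beer: 36.7 × (2.11/2.86) = 36.7 × 0.737762 = 27.0759
bread: 39.6 × (4.27/3.01) = 39.6 × 1.418605 = 56.1767
Index = Σ wᵢ·(p₁ᵢ/p₀ᵢ) = 10.2633 + 11.1013 + 27.0759 + 56.1767 = 104.6172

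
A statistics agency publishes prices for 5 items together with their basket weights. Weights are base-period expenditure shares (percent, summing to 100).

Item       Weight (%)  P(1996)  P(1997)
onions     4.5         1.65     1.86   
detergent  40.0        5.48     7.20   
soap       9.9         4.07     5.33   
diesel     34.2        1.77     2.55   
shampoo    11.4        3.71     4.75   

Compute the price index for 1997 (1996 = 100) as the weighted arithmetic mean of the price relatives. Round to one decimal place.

onions: 4.5 × (1.86/1.65) = 4.5 × 1.127273 = 5.0727
detergent: 40.0 × (7.20/5.48) = 40.0 × 1.313869 = 52.5547
soap: 9.9 × (5.33/4.07) = 9.9 × 1.309582 = 12.9649
diesel: 34.2 × (2.55/1.77) = 34.2 × 1.440678 = 49.2712
shampoo: 11.4 × (4.75/3.71) = 11.4 × 1.280323 = 14.5957
Index = Σ wᵢ·(p₁ᵢ/p₀ᵢ) = 5.0727 + 52.5547 + 12.9649 + 49.2712 + 14.5957 = 134.4592

134.5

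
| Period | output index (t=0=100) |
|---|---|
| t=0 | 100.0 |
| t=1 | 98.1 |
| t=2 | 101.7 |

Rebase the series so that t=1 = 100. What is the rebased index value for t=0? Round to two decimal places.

Rebased(t=0) = 100.0 / 98.1 × 100 = 101.9368

101.94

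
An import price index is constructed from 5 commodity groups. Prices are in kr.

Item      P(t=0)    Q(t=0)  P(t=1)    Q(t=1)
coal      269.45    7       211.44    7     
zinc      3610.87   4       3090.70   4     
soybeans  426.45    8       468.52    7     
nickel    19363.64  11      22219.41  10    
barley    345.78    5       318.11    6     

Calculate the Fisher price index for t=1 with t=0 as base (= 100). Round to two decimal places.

112.30

Laspeyres component (base-period weights):
ΣP(t=1)Q(t=0) = 211.44×7 + 3090.70×4 + 468.52×8 + 22219.41×11 + 318.11×5 = 1480.08 + 12362.8 + 3748.16 + 244413.51 + 1590.55 = 263595.1
ΣP(t=0)Q(t=0) = 269.45×7 + 3610.87×4 + 426.45×8 + 19363.64×11 + 345.78×5 = 1886.15 + 14443.48 + 3411.6 + 213000.04 + 1728.9 = 234470.17
L = 263595.1 / 234470.17 × 100 = 112.4216
Paasche component (current-period weights):
ΣP(t=1)Q(t=1) = 211.44×7 + 3090.70×4 + 468.52×7 + 22219.41×10 + 318.11×6 = 1480.08 + 12362.8 + 3279.64 + 222194.1 + 1908.66 = 241225.28
ΣP(t=0)Q(t=1) = 269.45×7 + 3610.87×4 + 426.45×7 + 19363.64×10 + 345.78×6 = 1886.15 + 14443.48 + 2985.15 + 193636.4 + 2074.68 = 215025.86
P = 241225.28 / 215025.86 × 100 = 112.1843
Fisher = √(L × P) = √(112.4216 × 112.1843) = 112.3029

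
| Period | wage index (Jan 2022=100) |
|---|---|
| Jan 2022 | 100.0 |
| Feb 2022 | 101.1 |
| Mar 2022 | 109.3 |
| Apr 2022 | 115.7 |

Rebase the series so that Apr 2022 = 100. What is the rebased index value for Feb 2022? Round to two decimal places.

87.38

Rebased(Feb 2022) = 101.1 / 115.7 × 100 = 87.3812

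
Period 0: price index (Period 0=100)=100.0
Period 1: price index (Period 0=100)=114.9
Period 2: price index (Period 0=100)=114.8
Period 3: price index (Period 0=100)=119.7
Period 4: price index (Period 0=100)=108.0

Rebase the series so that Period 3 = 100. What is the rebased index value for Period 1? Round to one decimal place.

96.0

Rebased(Period 1) = 114.9 / 119.7 × 100 = 95.9900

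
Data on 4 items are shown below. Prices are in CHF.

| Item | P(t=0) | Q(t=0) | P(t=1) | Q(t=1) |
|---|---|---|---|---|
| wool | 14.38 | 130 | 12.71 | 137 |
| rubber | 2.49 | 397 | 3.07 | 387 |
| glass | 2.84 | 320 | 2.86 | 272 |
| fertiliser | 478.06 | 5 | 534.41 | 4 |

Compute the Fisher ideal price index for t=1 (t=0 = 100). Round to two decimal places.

104.46

Laspeyres component (base-period weights):
ΣP(t=1)Q(t=0) = 12.71×130 + 3.07×397 + 2.86×320 + 534.41×5 = 1652.3 + 1218.79 + 915.2 + 2672.05 = 6458.34
ΣP(t=0)Q(t=0) = 14.38×130 + 2.49×397 + 2.84×320 + 478.06×5 = 1869.4 + 988.53 + 908.8 + 2390.3 = 6157.03
L = 6458.34 / 6157.03 × 100 = 104.8938
Paasche component (current-period weights):
ΣP(t=1)Q(t=1) = 12.71×137 + 3.07×387 + 2.86×272 + 534.41×4 = 1741.27 + 1188.09 + 777.92 + 2137.64 = 5844.92
ΣP(t=0)Q(t=1) = 14.38×137 + 2.49×387 + 2.84×272 + 478.06×4 = 1970.06 + 963.63 + 772.48 + 1912.24 = 5618.41
P = 5844.92 / 5618.41 × 100 = 104.0316
Fisher = √(L × P) = √(104.8938 × 104.0316) = 104.4618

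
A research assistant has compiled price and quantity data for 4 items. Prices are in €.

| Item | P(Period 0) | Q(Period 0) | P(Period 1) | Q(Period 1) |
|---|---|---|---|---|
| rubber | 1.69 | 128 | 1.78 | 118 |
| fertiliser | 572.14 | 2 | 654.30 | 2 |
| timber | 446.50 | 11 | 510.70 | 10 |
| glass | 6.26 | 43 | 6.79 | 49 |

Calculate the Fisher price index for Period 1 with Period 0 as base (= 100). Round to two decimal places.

113.81

Laspeyres component (base-period weights):
ΣP(Period 1)Q(Period 0) = 1.78×128 + 654.30×2 + 510.70×11 + 6.79×43 = 227.84 + 1308.6 + 5617.7 + 291.97 = 7446.11
ΣP(Period 0)Q(Period 0) = 1.69×128 + 572.14×2 + 446.50×11 + 6.26×43 = 216.32 + 1144.28 + 4911.5 + 269.18 = 6541.28
L = 7446.11 / 6541.28 × 100 = 113.8326
Paasche component (current-period weights):
ΣP(Period 1)Q(Period 1) = 1.78×118 + 654.30×2 + 510.70×10 + 6.79×49 = 210.04 + 1308.6 + 5107 + 332.71 = 6958.35
ΣP(Period 0)Q(Period 1) = 1.69×118 + 572.14×2 + 446.50×10 + 6.26×49 = 199.42 + 1144.28 + 4465 + 306.74 = 6115.44
P = 6958.35 / 6115.44 × 100 = 113.7833
Fisher = √(L × P) = √(113.8326 × 113.7833) = 113.8080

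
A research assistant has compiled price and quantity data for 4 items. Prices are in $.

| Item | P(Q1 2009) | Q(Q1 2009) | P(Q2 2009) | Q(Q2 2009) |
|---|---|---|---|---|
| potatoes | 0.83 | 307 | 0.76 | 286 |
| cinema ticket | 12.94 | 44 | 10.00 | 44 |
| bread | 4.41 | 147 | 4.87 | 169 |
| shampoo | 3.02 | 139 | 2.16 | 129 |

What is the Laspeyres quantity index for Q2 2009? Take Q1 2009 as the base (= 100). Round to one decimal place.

102.6

Laspeyres quantity index uses base-period prices as weights.
ΣP(Q1 2009)·Q(Q2 2009) = 0.83×286 + 12.94×44 + 4.41×169 + 3.02×129 = 237.38 + 569.36 + 745.29 + 389.58 = 1941.61
ΣP(Q1 2009)·Q(Q1 2009) = 0.83×307 + 12.94×44 + 4.41×147 + 3.02×139 = 254.81 + 569.36 + 648.27 + 419.78 = 1892.22
Index = 1941.61 / 1892.22 × 100 = 102.6102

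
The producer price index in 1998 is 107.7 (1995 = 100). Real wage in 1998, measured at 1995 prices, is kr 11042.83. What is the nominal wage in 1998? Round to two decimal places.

Nominal = Real × (Index/100) = 11042.83 × (107.7/100)
        = 11042.83 × 1.077 = 11893.1279

11893.13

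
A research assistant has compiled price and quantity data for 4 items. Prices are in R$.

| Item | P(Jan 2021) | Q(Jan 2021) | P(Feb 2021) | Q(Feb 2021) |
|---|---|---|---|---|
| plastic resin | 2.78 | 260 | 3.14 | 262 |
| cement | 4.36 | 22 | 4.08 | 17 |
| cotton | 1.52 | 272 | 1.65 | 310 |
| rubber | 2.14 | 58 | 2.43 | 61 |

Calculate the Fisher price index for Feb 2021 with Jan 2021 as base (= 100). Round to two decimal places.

110.40

Laspeyres component (base-period weights):
ΣP(Feb 2021)Q(Jan 2021) = 3.14×260 + 4.08×22 + 1.65×272 + 2.43×58 = 816.4 + 89.76 + 448.8 + 140.94 = 1495.9
ΣP(Jan 2021)Q(Jan 2021) = 2.78×260 + 4.36×22 + 1.52×272 + 2.14×58 = 722.8 + 95.92 + 413.44 + 124.12 = 1356.28
L = 1495.9 / 1356.28 × 100 = 110.2943
Paasche component (current-period weights):
ΣP(Feb 2021)Q(Feb 2021) = 3.14×262 + 4.08×17 + 1.65×310 + 2.43×61 = 822.68 + 69.36 + 511.5 + 148.23 = 1551.77
ΣP(Jan 2021)Q(Feb 2021) = 2.78×262 + 4.36×17 + 1.52×310 + 2.14×61 = 728.36 + 74.12 + 471.2 + 130.54 = 1404.22
P = 1551.77 / 1404.22 × 100 = 110.5076
Fisher = √(L × P) = √(110.2943 × 110.5076) = 110.4009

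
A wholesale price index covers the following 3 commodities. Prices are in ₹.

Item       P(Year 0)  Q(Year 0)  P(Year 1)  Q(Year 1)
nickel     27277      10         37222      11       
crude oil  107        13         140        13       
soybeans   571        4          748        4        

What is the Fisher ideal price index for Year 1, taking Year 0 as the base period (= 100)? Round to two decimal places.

Laspeyres component (base-period weights):
ΣP(Year 1)Q(Year 0) = 37222×10 + 140×13 + 748×4 = 372220 + 1820 + 2992 = 377032
ΣP(Year 0)Q(Year 0) = 27277×10 + 107×13 + 571×4 = 272770 + 1391 + 2284 = 276445
L = 377032 / 276445 × 100 = 136.3859
Paasche component (current-period weights):
ΣP(Year 1)Q(Year 1) = 37222×11 + 140×13 + 748×4 = 409442 + 1820 + 2992 = 414254
ΣP(Year 0)Q(Year 1) = 27277×11 + 107×13 + 571×4 = 300047 + 1391 + 2284 = 303722
P = 414254 / 303722 × 100 = 136.3925
Fisher = √(L × P) = √(136.3859 × 136.3925) = 136.3892

136.39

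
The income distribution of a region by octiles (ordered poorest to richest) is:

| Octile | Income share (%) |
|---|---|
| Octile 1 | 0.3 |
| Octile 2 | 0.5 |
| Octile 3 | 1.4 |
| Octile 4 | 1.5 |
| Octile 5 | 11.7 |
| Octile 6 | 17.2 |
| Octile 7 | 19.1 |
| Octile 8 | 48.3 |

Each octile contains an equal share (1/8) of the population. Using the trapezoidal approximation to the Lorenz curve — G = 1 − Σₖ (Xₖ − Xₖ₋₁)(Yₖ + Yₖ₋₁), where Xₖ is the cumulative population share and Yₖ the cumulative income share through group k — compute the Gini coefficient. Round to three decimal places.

0.608

Cumulative income shares Yₖ: 0.0030, 0.0080, 0.0220, 0.0370, 0.1540, 0.3260, 0.5170, 1.0000
Σ (Xₖ−Xₖ₋₁)(Yₖ+Yₖ₋₁) = (1/8)(0.0030+0.0000) + (1/8)(0.0080+0.0030) + (1/8)(0.0220+0.0080) + (1/8)(0.0370+0.0220) + (1/8)(0.1540+0.0370) + (1/8)(0.3260+0.1540) + (1/8)(0.5170+0.3260) + (1/8)(1.0000+0.5170)
  = 0.0004 + 0.0014 + 0.0037 + 0.0074 + 0.0239 + 0.0600 + 0.1054 + 0.1896 = 0.3917
G = 1 − 0.3917 = 0.6082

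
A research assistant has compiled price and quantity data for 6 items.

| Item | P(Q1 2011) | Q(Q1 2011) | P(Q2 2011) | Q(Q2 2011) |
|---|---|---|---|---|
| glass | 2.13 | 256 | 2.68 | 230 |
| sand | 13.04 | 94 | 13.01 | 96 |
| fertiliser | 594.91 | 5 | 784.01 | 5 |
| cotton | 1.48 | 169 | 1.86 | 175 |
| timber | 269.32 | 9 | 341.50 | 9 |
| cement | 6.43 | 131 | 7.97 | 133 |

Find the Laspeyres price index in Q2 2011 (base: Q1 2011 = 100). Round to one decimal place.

Laspeyres price index uses base-period quantities as weights.
ΣP(Q2 2011)·Q(Q1 2011) = 2.68×256 + 13.01×94 + 784.01×5 + 1.86×169 + 341.50×9 + 7.97×131 = 686.08 + 1222.94 + 3920.05 + 314.34 + 3073.5 + 1044.07 = 10260.98
ΣP(Q1 2011)·Q(Q1 2011) = 2.13×256 + 13.04×94 + 594.91×5 + 1.48×169 + 269.32×9 + 6.43×131 = 545.28 + 1225.76 + 2974.55 + 250.12 + 2423.88 + 842.33 = 8261.92
Index = 10260.98 / 8261.92 × 100 = 124.1961

124.2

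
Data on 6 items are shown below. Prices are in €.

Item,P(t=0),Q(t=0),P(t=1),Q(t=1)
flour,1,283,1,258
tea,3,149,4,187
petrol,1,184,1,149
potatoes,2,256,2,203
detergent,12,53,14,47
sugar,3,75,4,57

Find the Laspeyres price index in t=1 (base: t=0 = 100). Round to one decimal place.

114.4

Laspeyres price index uses base-period quantities as weights.
ΣP(t=1)·Q(t=0) = 1×283 + 4×149 + 1×184 + 2×256 + 14×53 + 4×75 = 283 + 596 + 184 + 512 + 742 + 300 = 2617
ΣP(t=0)·Q(t=0) = 1×283 + 3×149 + 1×184 + 2×256 + 12×53 + 3×75 = 283 + 447 + 184 + 512 + 636 + 225 = 2287
Index = 2617 / 2287 × 100 = 114.4294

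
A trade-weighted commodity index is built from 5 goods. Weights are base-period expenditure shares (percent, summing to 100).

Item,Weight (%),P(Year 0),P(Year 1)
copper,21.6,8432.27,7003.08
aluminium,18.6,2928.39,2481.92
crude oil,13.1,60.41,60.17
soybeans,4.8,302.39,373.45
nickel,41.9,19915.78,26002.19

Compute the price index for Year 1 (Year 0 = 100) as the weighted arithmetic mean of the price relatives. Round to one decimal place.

107.4

copper: 21.6 × (7003.08/8432.27) = 21.6 × 0.830509 = 17.9390
aluminium: 18.6 × (2481.92/2928.39) = 18.6 × 0.847537 = 15.7642
crude oil: 13.1 × (60.17/60.41) = 13.1 × 0.996027 = 13.0480
soybeans: 4.8 × (373.45/302.39) = 4.8 × 1.234995 = 5.9280
nickel: 41.9 × (26002.19/19915.78) = 41.9 × 1.305607 = 54.7050
Index = Σ wᵢ·(p₁ᵢ/p₀ᵢ) = 17.9390 + 15.7642 + 13.0480 + 5.9280 + 54.7050 = 107.3841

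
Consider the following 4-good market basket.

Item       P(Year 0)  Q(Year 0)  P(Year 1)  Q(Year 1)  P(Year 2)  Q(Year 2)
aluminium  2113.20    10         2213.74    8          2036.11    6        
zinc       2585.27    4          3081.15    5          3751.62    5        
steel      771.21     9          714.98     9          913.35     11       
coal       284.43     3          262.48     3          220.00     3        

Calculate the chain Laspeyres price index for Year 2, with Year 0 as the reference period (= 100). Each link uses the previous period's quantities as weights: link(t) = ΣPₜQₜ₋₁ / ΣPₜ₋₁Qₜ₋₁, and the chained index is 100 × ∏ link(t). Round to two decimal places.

Link Year 0→Year 1:
ΣP(Year 1)Q(Year 0) = 2213.74×10 + 3081.15×4 + 714.98×9 + 262.48×3 = 22137.4 + 12324.6 + 6434.82 + 787.44 = 41684.26
ΣP(Year 0)Q(Year 0) = 2113.20×10 + 2585.27×4 + 771.21×9 + 284.43×3 = 21132 + 10341.08 + 6940.89 + 853.29 = 39267.26
link = 41684.26/39267.26 = 1.061553
Link Year 1→Year 2:
ΣP(Year 2)Q(Year 1) = 2036.11×8 + 3751.62×5 + 913.35×9 + 220.00×3 = 16288.88 + 18758.1 + 8220.15 + 660 = 43927.13
ΣP(Year 1)Q(Year 1) = 2213.74×8 + 3081.15×5 + 714.98×9 + 262.48×3 = 17709.92 + 15405.75 + 6434.82 + 787.44 = 40337.93
link = 43927.13/40337.93 = 1.088978
Chained index = 100 × 1.061553 × 1.088978 = 115.6008

115.60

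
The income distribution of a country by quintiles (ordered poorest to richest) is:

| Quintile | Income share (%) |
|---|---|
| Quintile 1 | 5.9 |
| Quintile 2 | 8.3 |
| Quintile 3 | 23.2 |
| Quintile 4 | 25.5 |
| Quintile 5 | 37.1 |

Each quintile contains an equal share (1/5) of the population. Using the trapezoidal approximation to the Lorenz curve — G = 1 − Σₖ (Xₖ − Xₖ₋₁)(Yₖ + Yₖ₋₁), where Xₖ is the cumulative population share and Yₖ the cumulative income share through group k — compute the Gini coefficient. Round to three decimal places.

Cumulative income shares Yₖ: 0.0590, 0.1420, 0.3740, 0.6290, 1.0000
Σ (Xₖ−Xₖ₋₁)(Yₖ+Yₖ₋₁) = (1/5)(0.0590+0.0000) + (1/5)(0.1420+0.0590) + (1/5)(0.3740+0.1420) + (1/5)(0.6290+0.3740) + (1/5)(1.0000+0.6290)
  = 0.0118 + 0.0402 + 0.1032 + 0.2006 + 0.3258 = 0.6816
G = 1 − 0.6816 = 0.3184

0.318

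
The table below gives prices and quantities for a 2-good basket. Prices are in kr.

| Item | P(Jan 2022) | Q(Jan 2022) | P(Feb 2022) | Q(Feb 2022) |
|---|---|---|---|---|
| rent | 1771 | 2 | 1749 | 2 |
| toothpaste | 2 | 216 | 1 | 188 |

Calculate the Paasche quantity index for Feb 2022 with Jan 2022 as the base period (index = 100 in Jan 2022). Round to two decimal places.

99.25

Paasche quantity index uses current-period prices as weights.
ΣP(Feb 2022)·Q(Feb 2022) = 1749×2 + 1×188 = 3498 + 188 = 3686
ΣP(Feb 2022)·Q(Jan 2022) = 1749×2 + 1×216 = 3498 + 216 = 3714
Index = 3686 / 3714 × 100 = 99.2461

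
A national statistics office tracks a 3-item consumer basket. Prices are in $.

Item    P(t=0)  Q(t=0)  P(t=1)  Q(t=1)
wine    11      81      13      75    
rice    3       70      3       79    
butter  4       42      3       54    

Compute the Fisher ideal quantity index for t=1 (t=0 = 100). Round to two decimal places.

99.81

Laspeyres component (base-period weights):
ΣP(t=0)Q(t=1) = 11×75 + 3×79 + 4×54 = 825 + 237 + 216 = 1278
ΣP(t=0)Q(t=0) = 11×81 + 3×70 + 4×42 = 891 + 210 + 168 = 1269
L = 1278 / 1269 × 100 = 100.7092
Paasche component (current-period weights):
ΣP(t=1)Q(t=1) = 13×75 + 3×79 + 3×54 = 975 + 237 + 162 = 1374
ΣP(t=1)Q(t=0) = 13×81 + 3×70 + 3×42 = 1053 + 210 + 126 = 1389
P = 1374 / 1389 × 100 = 98.9201
Fisher = √(L × P) = √(100.7092 × 98.9201) = 99.8106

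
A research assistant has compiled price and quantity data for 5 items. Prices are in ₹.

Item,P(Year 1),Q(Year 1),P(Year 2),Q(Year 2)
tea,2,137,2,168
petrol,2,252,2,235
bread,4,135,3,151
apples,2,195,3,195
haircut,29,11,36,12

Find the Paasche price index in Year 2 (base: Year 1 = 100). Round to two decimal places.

105.96

Paasche price index uses current-period quantities as weights.
ΣP(Year 2)·Q(Year 2) = 2×168 + 2×235 + 3×151 + 3×195 + 36×12 = 336 + 470 + 453 + 585 + 432 = 2276
ΣP(Year 1)·Q(Year 2) = 2×168 + 2×235 + 4×151 + 2×195 + 29×12 = 336 + 470 + 604 + 390 + 348 = 2148
Index = 2276 / 2148 × 100 = 105.9590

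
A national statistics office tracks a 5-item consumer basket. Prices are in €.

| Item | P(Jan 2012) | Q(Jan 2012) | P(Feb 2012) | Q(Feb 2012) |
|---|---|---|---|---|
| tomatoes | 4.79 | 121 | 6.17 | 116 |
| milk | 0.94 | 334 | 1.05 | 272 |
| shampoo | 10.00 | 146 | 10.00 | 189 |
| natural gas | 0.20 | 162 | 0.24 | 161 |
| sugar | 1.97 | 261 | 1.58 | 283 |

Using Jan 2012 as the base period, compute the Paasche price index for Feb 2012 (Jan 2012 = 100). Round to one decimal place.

Paasche price index uses current-period quantities as weights.
ΣP(Feb 2012)·Q(Feb 2012) = 6.17×116 + 1.05×272 + 10.00×189 + 0.24×161 + 1.58×283 = 715.72 + 285.6 + 1890 + 38.64 + 447.14 = 3377.1
ΣP(Jan 2012)·Q(Feb 2012) = 4.79×116 + 0.94×272 + 10.00×189 + 0.20×161 + 1.97×283 = 555.64 + 255.68 + 1890 + 32.2 + 557.51 = 3291.03
Index = 3377.1 / 3291.03 × 100 = 102.6153

102.6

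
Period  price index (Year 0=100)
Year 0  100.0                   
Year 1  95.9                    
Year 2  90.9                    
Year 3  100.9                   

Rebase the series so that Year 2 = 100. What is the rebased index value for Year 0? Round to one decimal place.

Rebased(Year 0) = 100.0 / 90.9 × 100 = 110.0110

110.0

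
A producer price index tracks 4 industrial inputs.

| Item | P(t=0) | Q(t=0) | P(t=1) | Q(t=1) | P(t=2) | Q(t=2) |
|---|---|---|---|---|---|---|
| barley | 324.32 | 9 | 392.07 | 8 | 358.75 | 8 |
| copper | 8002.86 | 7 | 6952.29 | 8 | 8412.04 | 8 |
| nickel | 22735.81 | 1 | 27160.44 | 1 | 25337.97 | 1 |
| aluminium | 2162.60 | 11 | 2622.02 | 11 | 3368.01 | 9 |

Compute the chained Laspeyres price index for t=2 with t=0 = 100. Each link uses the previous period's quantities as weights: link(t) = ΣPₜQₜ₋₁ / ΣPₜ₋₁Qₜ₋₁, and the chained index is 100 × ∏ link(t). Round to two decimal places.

Link t=0→t=1:
ΣP(t=1)Q(t=0) = 392.07×9 + 6952.29×7 + 27160.44×1 + 2622.02×11 = 3528.63 + 48666.03 + 27160.44 + 28842.22 = 108197.32
ΣP(t=0)Q(t=0) = 324.32×9 + 8002.86×7 + 22735.81×1 + 2162.60×11 = 2918.88 + 56020.02 + 22735.81 + 23788.6 = 105463.31
link = 108197.32/105463.31 = 1.025924
Link t=1→t=2:
ΣP(t=2)Q(t=1) = 358.75×8 + 8412.04×8 + 25337.97×1 + 3368.01×11 = 2870 + 67296.32 + 25337.97 + 37048.11 = 132552.4
ΣP(t=1)Q(t=1) = 392.07×8 + 6952.29×8 + 27160.44×1 + 2622.02×11 = 3136.56 + 55618.32 + 27160.44 + 28842.22 = 114757.54
link = 132552.4/114757.54 = 1.155065
Chained index = 100 × 1.025924 × 1.155065 = 118.5009

118.50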